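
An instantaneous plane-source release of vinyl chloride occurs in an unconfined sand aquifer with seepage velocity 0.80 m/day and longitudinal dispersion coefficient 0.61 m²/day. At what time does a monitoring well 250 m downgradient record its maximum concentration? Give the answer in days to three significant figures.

312 days

For the 1D instantaneous-source solution, setting ∂C/∂t = 0 at fixed x gives v²t² + 2Dt − x² = 0, so t = (√(D² + v²x²) − D)/v².
√(D² + v²x²) = √(0.61² + 0.80² × 250²) = 200.0; v² = 0.64.
t = (200.0 − 0.61)/0.64 = 312 days (vs. the pure-advection estimate x/v = 312 d).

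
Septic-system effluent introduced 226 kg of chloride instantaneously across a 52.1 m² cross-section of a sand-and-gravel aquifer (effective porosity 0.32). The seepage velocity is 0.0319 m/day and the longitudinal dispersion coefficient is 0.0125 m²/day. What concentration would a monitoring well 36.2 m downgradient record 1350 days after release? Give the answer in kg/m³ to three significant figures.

For an instantaneous plane source, C(x,t) = M/(n_e·A·√(4πDt)) · exp(−(x−vt)²/(4Dt)), with n_e·A the pore (flow) area.
Plume center vt = 0.0319 × 1350 = 43.065 m, so the well at 36.2 m is 6.865 m upgradient of the peak.
√(4πDt) = 14.56 m, giving peak height M/(n_e·A·√(4πDt)) = 226/(0.32 × 52.1 × 14.56) = 0.9310 kg/m³.
(x−vt)²/(4Dt) = (-6.865)²/(4 × 0.0125 × 1350) = 0.6982; exp(−0.6982) = 0.4975.
C = 0.9310 × 0.4975 = 0.463 kg/m³.

0.463 kg/m³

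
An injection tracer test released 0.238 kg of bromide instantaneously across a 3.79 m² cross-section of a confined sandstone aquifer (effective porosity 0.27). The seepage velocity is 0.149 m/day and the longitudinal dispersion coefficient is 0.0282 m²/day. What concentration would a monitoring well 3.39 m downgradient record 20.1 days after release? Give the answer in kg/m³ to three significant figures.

For an instantaneous plane source, C(x,t) = M/(n_e·A·√(4πDt)) · exp(−(x−vt)²/(4Dt)), with n_e·A the pore (flow) area.
Plume center vt = 0.149 × 20.1 = 2.9949 m, so the well at 3.39 m is 0.3951 m downgradient of the peak.
√(4πDt) = 2.669 m, giving peak height M/(n_e·A·√(4πDt)) = 0.238/(0.27 × 3.79 × 2.669) = 0.08714 kg/m³.
(x−vt)²/(4Dt) = (0.3951)²/(4 × 0.0282 × 20.1) = 0.06885; exp(−0.06885) = 0.9335.
C = 0.08714 × 0.9335 = 0.0813 kg/m³.

0.0813 kg/m³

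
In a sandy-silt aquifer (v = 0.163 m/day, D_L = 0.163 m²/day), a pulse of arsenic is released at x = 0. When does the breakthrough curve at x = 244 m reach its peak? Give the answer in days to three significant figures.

1490 days

For the 1D instantaneous-source solution, setting ∂C/∂t = 0 at fixed x gives v²t² + 2Dt − x² = 0, so t = (√(D² + v²x²) − D)/v².
√(D² + v²x²) = √(0.163² + 0.163² × 244²) = 39.77; v² = 0.026569.
t = (39.77 − 0.163)/0.026569 = 1490 days (vs. the pure-advection estimate x/v = 1500 d).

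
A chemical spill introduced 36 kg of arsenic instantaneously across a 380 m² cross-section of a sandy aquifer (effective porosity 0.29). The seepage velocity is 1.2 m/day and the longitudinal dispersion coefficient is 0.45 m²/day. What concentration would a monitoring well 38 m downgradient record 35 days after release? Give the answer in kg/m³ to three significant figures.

For an instantaneous plane source, C(x,t) = M/(n_e·A·√(4πDt)) · exp(−(x−vt)²/(4Dt)), with n_e·A the pore (flow) area.
Plume center vt = 1.2 × 35 = 42 m, so the well at 38 m is 4 m upgradient of the peak.
√(4πDt) = 14.07 m, giving peak height M/(n_e·A·√(4πDt)) = 36/(0.29 × 380 × 14.07) = 0.02322 kg/m³.
(x−vt)²/(4Dt) = (-4)²/(4 × 0.45 × 35) = 0.2540; exp(−0.2540) = 0.7757.
C = 0.02322 × 0.7757 = 0.0180 kg/m³.

0.0180 kg/m³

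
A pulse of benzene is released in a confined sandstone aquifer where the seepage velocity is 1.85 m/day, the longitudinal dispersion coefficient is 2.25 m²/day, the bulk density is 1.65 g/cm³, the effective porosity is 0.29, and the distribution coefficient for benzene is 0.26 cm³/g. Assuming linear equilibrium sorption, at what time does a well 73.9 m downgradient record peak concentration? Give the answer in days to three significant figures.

97.4 days

Retardation factor R = 1 + ρ_b·K_d/n = 1 + 1.65 × 0.26/0.29 = 2.479.
Sorption retards both mechanisms: v_R = v/R = 0.7463 m/day, D_R = D/R = 0.9076 m²/day.
Peak time from v_R²t² + 2D_R t − x² = 0: t = (√(D_R² + v_R²x²) − D_R)/v_R².
√(D_R² + v_R²x²) = √(0.9076² + 0.7463² × 73.9²) = 55.16; v_R² = 0.5570.
t = (55.16 − 0.9076)/0.5570 = 97.4 days.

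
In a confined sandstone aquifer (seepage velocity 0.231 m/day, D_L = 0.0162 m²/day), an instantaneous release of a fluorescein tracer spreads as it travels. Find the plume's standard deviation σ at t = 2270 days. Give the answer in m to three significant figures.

8.58 m

Dispersive spreading gives a Gaussian with σ² = 2Dt; advection only shifts the center.
σ = √(2 × 0.0162 × 2270) = 8.58 m.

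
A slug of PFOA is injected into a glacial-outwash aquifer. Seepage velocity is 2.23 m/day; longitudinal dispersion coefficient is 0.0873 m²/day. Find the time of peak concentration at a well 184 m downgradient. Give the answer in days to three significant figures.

82.5 days

For the 1D instantaneous-source solution, setting ∂C/∂t = 0 at fixed x gives v²t² + 2Dt − x² = 0, so t = (√(D² + v²x²) − D)/v².
√(D² + v²x²) = √(0.0873² + 2.23² × 184²) = 410.3; v² = 4.9729.
t = (410.3 − 0.0873)/4.9729 = 82.5 days (vs. the pure-advection estimate x/v = 82.5 d).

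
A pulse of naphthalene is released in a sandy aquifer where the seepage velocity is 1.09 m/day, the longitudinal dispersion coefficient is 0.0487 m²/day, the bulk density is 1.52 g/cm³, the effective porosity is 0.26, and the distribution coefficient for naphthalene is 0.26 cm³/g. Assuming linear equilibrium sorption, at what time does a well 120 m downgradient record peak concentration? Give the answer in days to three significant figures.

277 days

Retardation factor R = 1 + ρ_b·K_d/n = 1 + 1.52 × 0.26/0.26 = 2.520.
Sorption retards both mechanisms: v_R = v/R = 0.4325 m/day, D_R = D/R = 0.01933 m²/day.
Peak time from v_R²t² + 2D_R t − x² = 0: t = (√(D_R² + v_R²x²) − D_R)/v_R².
√(D_R² + v_R²x²) = √(0.01933² + 0.4325² × 120²) = 51.90; v_R² = 0.1871.
t = (51.90 − 0.01933)/0.1871 = 277 days.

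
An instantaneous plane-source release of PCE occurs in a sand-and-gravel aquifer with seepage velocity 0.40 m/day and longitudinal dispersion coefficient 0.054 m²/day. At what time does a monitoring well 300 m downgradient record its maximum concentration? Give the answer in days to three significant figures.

750 days

For the 1D instantaneous-source solution, setting ∂C/∂t = 0 at fixed x gives v²t² + 2Dt − x² = 0, so t = (√(D² + v²x²) − D)/v².
√(D² + v²x²) = √(0.054² + 0.40² × 300²) = 120.0; v² = 0.16.
t = (120.0 − 0.054)/0.16 = 750 days (vs. the pure-advection estimate x/v = 750 d).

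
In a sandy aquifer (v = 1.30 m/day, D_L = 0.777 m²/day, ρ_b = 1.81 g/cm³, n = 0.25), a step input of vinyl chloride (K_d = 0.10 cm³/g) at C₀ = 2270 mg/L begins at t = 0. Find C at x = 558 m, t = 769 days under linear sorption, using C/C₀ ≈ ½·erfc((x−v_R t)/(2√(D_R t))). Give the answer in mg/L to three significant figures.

1810 mg/L

Retardation factor R = 1 + ρ_b·K_d/n = 1 + 1.81 × 0.10/0.25 = 1.724.
Sorption retards both mechanisms: v_R = v/R = 0.7541 m/day, D_R = D/R = 0.4507 m²/day.
v_R·t = 0.7541 × 769 = 579.9029 m; 2√(D_R t) = 37.23 m; argument = (558 − 579.9029)/37.23 = -0.5883.
C = C₀ × ½·erfc(-0.5883) = 2270 × 0.7973 = 1810 mg/L.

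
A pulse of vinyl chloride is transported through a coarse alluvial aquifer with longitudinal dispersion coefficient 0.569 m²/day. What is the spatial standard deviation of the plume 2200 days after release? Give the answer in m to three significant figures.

Dispersive spreading gives a Gaussian with σ² = 2Dt; advection only shifts the center.
σ = √(2 × 0.569 × 2200) = 50.0 m.

50.0 m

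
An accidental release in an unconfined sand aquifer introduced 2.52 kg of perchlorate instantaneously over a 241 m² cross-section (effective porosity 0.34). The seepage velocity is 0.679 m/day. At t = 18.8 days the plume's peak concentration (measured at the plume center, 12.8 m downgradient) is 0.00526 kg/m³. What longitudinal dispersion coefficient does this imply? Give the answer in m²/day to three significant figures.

0.145 m²/day

At the plume center C_max = M/(n_e·A·√(4πDt)), so D = M²/(4πt·(n_e·A·C_max)²).
n_e·A·C_max = 0.34 × 241 × 0.00526 = 0.4310 kg/m.
D = 2.52²/(4π × 18.8 × 0.4310²) = 0.145 m²/day.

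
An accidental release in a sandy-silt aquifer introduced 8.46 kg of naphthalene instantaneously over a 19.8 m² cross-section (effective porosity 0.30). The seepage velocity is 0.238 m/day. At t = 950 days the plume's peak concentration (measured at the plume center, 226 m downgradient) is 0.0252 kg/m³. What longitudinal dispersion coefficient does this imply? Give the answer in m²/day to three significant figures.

At the plume center C_max = M/(n_e·A·√(4πDt)), so D = M²/(4πt·(n_e·A·C_max)²).
n_e·A·C_max = 0.30 × 19.8 × 0.0252 = 0.1497 kg/m.
D = 8.46²/(4π × 950 × 0.1497²) = 0.268 m²/day.

0.268 m²/day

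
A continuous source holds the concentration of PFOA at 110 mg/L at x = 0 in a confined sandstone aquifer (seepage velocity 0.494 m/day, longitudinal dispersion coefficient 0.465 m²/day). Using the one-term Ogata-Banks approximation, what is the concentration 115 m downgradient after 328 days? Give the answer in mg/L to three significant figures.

110 mg/L

For a continuous step input, C/C₀ ≈ ½·erfc((x−vt)/(2√(Dt))).
vt = 0.494 × 328 = 162.032 m and 2√(Dt) = 2√(0.465 × 328) = 24.70 m.
Argument (x−vt)/(2√(Dt)) = (115 − 162.032)/24.70 = -1.904; ½·erfc(-1.904) = 0.9965.
C = 110 × 0.9965 = 110 mg/L.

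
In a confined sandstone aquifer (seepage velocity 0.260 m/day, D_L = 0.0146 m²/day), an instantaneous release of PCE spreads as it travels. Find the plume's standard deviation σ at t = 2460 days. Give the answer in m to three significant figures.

8.48 m

Dispersive spreading gives a Gaussian with σ² = 2Dt; advection only shifts the center.
σ = √(2 × 0.0146 × 2460) = 8.48 m.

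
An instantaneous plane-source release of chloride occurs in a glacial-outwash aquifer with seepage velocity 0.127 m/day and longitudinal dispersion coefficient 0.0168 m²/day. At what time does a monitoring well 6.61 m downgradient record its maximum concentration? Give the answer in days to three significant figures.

51.0 days

For the 1D instantaneous-source solution, setting ∂C/∂t = 0 at fixed x gives v²t² + 2Dt − x² = 0, so t = (√(D² + v²x²) − D)/v².
√(D² + v²x²) = √(0.0168² + 0.127² × 6.61²) = 0.8396; v² = 0.016129.
t = (0.8396 − 0.0168)/0.016129 = 51.0 days (vs. the pure-advection estimate x/v = 52.0 d).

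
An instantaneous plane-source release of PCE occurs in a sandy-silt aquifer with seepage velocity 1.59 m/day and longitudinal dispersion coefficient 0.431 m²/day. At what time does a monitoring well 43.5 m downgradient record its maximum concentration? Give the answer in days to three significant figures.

For the 1D instantaneous-source solution, setting ∂C/∂t = 0 at fixed x gives v²t² + 2Dt − x² = 0, so t = (√(D² + v²x²) − D)/v².
√(D² + v²x²) = √(0.431² + 1.59² × 43.5²) = 69.17; v² = 2.5281.
t = (69.17 − 0.431)/2.5281 = 27.2 days (vs. the pure-advection estimate x/v = 27.4 d).

27.2 days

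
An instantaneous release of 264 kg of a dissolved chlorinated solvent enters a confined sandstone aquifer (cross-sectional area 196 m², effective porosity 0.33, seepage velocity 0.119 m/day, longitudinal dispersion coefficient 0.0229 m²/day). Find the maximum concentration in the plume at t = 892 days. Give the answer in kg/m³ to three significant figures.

0.255 kg/m³

The peak of an instantaneous 1D plume sits at x = vt; there the Gaussian factor is 1 and C_max = M/(n_e·A·√(4πDt)), where n_e·A is the pore area the mass is dissolved in.
√(4πDt) = √(4π × 0.0229 × 892) = 16.02 m, so C_max = 264/(0.33 × 196 × 16.02) = 0.255 kg/m³.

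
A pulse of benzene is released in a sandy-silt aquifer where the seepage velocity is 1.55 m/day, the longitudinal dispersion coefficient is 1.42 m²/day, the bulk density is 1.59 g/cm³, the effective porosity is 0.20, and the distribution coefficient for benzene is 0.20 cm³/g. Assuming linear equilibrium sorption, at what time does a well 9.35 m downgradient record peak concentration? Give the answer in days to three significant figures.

Retardation factor R = 1 + ρ_b·K_d/n = 1 + 1.59 × 0.20/0.20 = 2.590.
Sorption retards both mechanisms: v_R = v/R = 0.5985 m/day, D_R = D/R = 0.5483 m²/day.
Peak time from v_R²t² + 2D_R t − x² = 0: t = (√(D_R² + v_R²x²) − D_R)/v_R².
√(D_R² + v_R²x²) = √(0.5483² + 0.5985² × 9.35²) = 5.623; v_R² = 0.3582.
t = (5.623 − 0.5483)/0.3582 = 14.2 days.

14.2 days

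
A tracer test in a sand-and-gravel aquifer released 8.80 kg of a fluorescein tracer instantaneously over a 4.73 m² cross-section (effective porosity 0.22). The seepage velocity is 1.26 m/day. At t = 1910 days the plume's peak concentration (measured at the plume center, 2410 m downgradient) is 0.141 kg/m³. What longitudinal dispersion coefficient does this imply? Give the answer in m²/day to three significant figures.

0.150 m²/day

At the plume center C_max = M/(n_e·A·√(4πDt)), so D = M²/(4πt·(n_e·A·C_max)²).
n_e·A·C_max = 0.22 × 4.73 × 0.141 = 0.1467 kg/m.
D = 8.80²/(4π × 1910 × 0.1467²) = 0.150 m²/day.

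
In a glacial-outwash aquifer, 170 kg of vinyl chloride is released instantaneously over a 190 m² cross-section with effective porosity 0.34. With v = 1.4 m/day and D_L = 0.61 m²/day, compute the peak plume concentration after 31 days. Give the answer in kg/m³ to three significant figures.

The peak of an instantaneous 1D plume sits at x = vt; there the Gaussian factor is 1 and C_max = M/(n_e·A·√(4πDt)), where n_e·A is the pore area the mass is dissolved in.
√(4πDt) = √(4π × 0.61 × 31) = 15.42 m, so C_max = 170/(0.34 × 190 × 15.42) = 0.171 kg/m³.

0.171 kg/m³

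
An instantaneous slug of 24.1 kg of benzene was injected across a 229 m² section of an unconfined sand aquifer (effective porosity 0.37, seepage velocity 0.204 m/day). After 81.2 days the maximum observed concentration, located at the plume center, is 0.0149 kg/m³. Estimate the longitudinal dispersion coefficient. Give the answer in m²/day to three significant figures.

0.357 m²/day

At the plume center C_max = M/(n_e·A·√(4πDt)), so D = M²/(4πt·(n_e·A·C_max)²).
n_e·A·C_max = 0.37 × 229 × 0.0149 = 1.262 kg/m.
D = 24.1²/(4π × 81.2 × 1.262²) = 0.357 m²/day.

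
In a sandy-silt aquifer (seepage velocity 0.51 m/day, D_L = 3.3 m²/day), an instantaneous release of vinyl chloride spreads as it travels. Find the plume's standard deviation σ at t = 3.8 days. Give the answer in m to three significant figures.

5.01 m

Dispersive spreading gives a Gaussian with σ² = 2Dt; advection only shifts the center.
σ = √(2 × 3.3 × 3.8) = 5.01 m.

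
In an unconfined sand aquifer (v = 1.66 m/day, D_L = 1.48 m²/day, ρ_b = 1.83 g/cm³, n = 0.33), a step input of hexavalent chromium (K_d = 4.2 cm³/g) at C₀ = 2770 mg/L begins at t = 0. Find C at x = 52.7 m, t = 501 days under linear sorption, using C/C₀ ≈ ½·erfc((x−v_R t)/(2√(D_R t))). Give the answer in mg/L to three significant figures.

25.1 mg/L

Retardation factor R = 1 + ρ_b·K_d/n = 1 + 1.83 × 4.2/0.33 = 24.29.
Sorption retards both mechanisms: v_R = v/R = 0.06834 m/day, D_R = D/R = 0.06093 m²/day.
v_R·t = 0.06834 × 501 = 34.23834 m; 2√(D_R t) = 11.05 m; argument = (52.7 − 34.23834)/11.05 = 1.671.
C = C₀ × ½·erfc(1.671) = 2770 × 0.009060 = 25.1 mg/L.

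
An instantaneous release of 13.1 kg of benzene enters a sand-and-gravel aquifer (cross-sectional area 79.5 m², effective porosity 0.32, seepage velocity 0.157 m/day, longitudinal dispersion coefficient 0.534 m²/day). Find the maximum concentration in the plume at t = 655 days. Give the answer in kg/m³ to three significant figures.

0.00777 kg/m³

The peak of an instantaneous 1D plume sits at x = vt; there the Gaussian factor is 1 and C_max = M/(n_e·A·√(4πDt)), where n_e·A is the pore area the mass is dissolved in.
√(4πDt) = √(4π × 0.534 × 655) = 66.30 m, so C_max = 13.1/(0.32 × 79.5 × 66.30) = 0.00777 kg/m³.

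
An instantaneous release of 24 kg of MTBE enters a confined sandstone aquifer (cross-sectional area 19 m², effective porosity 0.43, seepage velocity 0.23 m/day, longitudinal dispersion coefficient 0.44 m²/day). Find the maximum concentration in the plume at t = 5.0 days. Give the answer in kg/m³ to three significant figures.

The peak of an instantaneous 1D plume sits at x = vt; there the Gaussian factor is 1 and C_max = M/(n_e·A·√(4πDt)), where n_e·A is the pore area the mass is dissolved in.
√(4πDt) = √(4π × 0.44 × 5.0) = 5.258 m, so C_max = 24/(0.43 × 19 × 5.258) = 0.559 kg/m³.

0.559 kg/m³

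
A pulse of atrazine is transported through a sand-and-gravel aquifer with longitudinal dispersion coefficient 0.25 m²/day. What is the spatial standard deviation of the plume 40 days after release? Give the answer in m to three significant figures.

Dispersive spreading gives a Gaussian with σ² = 2Dt; advection only shifts the center.
σ = √(2 × 0.25 × 40) = 4.47 m.

4.47 m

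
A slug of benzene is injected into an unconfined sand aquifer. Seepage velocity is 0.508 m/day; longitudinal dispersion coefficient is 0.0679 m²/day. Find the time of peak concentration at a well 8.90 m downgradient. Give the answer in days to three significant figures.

For the 1D instantaneous-source solution, setting ∂C/∂t = 0 at fixed x gives v²t² + 2Dt − x² = 0, so t = (√(D² + v²x²) − D)/v².
√(D² + v²x²) = √(0.0679² + 0.508² × 8.90²) = 4.522; v² = 0.258064.
t = (4.522 − 0.0679)/0.258064 = 17.3 days (vs. the pure-advection estimate x/v = 17.5 d).

17.3 days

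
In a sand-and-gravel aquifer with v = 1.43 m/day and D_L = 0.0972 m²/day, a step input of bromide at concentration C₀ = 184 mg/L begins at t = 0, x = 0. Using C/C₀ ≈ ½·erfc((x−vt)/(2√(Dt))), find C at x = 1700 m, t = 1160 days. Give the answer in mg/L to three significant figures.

For a continuous step input, C/C₀ ≈ ½·erfc((x−vt)/(2√(Dt))).
vt = 1.43 × 1160 = 1658.8 m and 2√(Dt) = 2√(0.0972 × 1160) = 21.24 m.
Argument (x−vt)/(2√(Dt)) = (1700 − 1658.8)/21.24 = 1.940; ½·erfc(1.940) = 0.003039.
C = 184 × 0.003039 = 0.559 mg/L.

0.559 mg/L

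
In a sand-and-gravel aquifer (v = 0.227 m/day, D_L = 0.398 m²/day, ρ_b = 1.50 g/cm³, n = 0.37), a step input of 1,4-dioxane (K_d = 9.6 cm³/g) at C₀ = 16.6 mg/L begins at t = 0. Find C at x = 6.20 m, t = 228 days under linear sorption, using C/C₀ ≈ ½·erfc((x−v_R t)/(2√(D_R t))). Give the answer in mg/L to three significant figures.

Retardation factor R = 1 + ρ_b·K_d/n = 1 + 1.50 × 9.6/0.37 = 39.92.
Sorption retards both mechanisms: v_R = v/R = 0.005686 m/day, D_R = D/R = 0.009970 m²/day.
v_R·t = 0.005686 × 228 = 1.296408 m; 2√(D_R t) = 3.015 m; argument = (6.20 − 1.296408)/3.015 = 1.626.
C = C₀ × ½·erfc(1.626) = 16.6 × 0.01074 = 0.178 mg/L.

0.178 mg/L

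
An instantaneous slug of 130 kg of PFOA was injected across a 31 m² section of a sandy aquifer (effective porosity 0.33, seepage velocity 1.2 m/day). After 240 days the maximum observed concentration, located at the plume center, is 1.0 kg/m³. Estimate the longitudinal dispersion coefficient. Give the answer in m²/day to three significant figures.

0.0535 m²/day

At the plume center C_max = M/(n_e·A·√(4πDt)), so D = M²/(4πt·(n_e·A·C_max)²).
n_e·A·C_max = 0.33 × 31 × 1.0 = 10.23 kg/m.
D = 130²/(4π × 240 × 10.23²) = 0.0535 m²/day.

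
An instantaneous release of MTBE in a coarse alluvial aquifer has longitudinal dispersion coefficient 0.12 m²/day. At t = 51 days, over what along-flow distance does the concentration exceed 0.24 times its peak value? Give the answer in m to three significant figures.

11.8 m

The plume is Gaussian with σ = √(2Dt) = √(2 × 0.12 × 51) = 3.499 m.
C/C_peak = exp(−Δx²/(2σ²)) = 0.24 ⇒ Δx = σ·√(−2 ln 0.24) = 3.499 × 1.689 = 5.910 m.
Width = 2Δx = 11.8 m.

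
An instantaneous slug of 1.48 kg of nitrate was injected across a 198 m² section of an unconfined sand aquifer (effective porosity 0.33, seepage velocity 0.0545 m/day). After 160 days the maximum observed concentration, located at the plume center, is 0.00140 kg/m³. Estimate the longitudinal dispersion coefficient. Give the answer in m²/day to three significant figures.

0.130 m²/day

At the plume center C_max = M/(n_e·A·√(4πDt)), so D = M²/(4πt·(n_e·A·C_max)²).
n_e·A·C_max = 0.33 × 198 × 0.00140 = 0.09148 kg/m.
D = 1.48²/(4π × 160 × 0.09148²) = 0.130 m²/day.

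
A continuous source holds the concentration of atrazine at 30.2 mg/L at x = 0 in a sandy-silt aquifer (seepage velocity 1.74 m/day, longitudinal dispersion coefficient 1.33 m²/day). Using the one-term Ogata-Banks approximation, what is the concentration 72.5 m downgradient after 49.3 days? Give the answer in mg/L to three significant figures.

For a continuous step input, C/C₀ ≈ ½·erfc((x−vt)/(2√(Dt))).
vt = 1.74 × 49.3 = 85.782 m and 2√(Dt) = 2√(1.33 × 49.3) = 16.19 m.
Argument (x−vt)/(2√(Dt)) = (72.5 − 85.782)/16.19 = -0.8204; ½·erfc(-0.8204) = 0.8770.
C = 30.2 × 0.8770 = 26.5 mg/L.

26.5 mg/L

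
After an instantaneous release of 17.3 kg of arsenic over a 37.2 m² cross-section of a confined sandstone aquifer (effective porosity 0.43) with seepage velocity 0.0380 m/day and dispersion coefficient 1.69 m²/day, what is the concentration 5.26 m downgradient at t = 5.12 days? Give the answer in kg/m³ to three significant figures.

For an instantaneous plane source, C(x,t) = M/(n_e·A·√(4πDt)) · exp(−(x−vt)²/(4Dt)), with n_e·A the pore (flow) area.
Plume center vt = 0.0380 × 5.12 = 0.19456 m, so the well at 5.26 m is 5.06544 m downgradient of the peak.
√(4πDt) = 10.43 m, giving peak height M/(n_e·A·√(4πDt)) = 17.3/(0.43 × 37.2 × 10.43) = 0.1037 kg/m³.
(x−vt)²/(4Dt) = (5.06544)²/(4 × 1.69 × 5.12) = 0.7413; exp(−0.7413) = 0.4765.
C = 0.1037 × 0.4765 = 0.0494 kg/m³.

0.0494 kg/m³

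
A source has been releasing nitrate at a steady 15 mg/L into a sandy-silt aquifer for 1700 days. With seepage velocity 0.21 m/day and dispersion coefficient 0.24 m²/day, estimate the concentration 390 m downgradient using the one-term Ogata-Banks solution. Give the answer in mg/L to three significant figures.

For a continuous step input, C/C₀ ≈ ½·erfc((x−vt)/(2√(Dt))).
vt = 0.21 × 1700 = 357 m and 2√(Dt) = 2√(0.24 × 1700) = 40.40 m.
Argument (x−vt)/(2√(Dt)) = (390 − 357)/40.40 = 0.8168; ½·erfc(0.8168) = 0.1240.
C = 15 × 0.1240 = 1.86 mg/L.

1.86 mg/L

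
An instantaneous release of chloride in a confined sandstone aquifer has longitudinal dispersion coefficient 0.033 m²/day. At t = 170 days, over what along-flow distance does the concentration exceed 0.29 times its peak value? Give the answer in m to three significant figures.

The plume is Gaussian with σ = √(2Dt) = √(2 × 0.033 × 170) = 3.350 m.
C/C_peak = exp(−Δx²/(2σ²)) = 0.29 ⇒ Δx = σ·√(−2 ln 0.29) = 3.350 × 1.573 = 5.270 m.
Width = 2Δx = 10.5 m.

10.5 m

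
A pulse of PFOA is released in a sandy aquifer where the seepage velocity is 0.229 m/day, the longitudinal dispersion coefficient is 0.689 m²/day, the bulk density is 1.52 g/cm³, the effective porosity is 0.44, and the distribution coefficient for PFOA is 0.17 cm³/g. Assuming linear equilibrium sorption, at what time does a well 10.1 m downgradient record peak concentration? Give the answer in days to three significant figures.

Retardation factor R = 1 + ρ_b·K_d/n = 1 + 1.52 × 0.17/0.44 = 1.587.
Sorption retards both mechanisms: v_R = v/R = 0.1443 m/day, D_R = D/R = 0.4342 m²/day.
Peak time from v_R²t² + 2D_R t − x² = 0: t = (√(D_R² + v_R²x²) − D_R)/v_R².
√(D_R² + v_R²x²) = √(0.4342² + 0.1443² × 10.1²) = 1.521; v_R² = 0.02082.
t = (1.521 − 0.4342)/0.02082 = 52.2 days.

52.2 days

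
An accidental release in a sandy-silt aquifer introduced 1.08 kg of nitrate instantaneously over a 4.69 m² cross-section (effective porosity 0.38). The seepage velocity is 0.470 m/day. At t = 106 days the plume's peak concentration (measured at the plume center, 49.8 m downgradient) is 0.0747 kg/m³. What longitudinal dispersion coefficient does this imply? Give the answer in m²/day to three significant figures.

At the plume center C_max = M/(n_e·A·√(4πDt)), so D = M²/(4πt·(n_e·A·C_max)²).
n_e·A·C_max = 0.38 × 4.69 × 0.0747 = 0.1331 kg/m.
D = 1.08²/(4π × 106 × 0.1331²) = 0.0494 m²/day.

0.0494 m²/day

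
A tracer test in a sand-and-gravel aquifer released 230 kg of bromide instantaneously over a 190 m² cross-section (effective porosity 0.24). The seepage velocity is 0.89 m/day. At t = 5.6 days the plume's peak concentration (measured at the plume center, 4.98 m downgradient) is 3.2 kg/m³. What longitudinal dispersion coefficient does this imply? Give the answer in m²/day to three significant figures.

0.0353 m²/day

At the plume center C_max = M/(n_e·A·√(4πDt)), so D = M²/(4πt·(n_e·A·C_max)²).
n_e·A·C_max = 0.24 × 190 × 3.2 = 145.9 kg/m.
D = 230²/(4π × 5.6 × 145.9²) = 0.0353 m²/day.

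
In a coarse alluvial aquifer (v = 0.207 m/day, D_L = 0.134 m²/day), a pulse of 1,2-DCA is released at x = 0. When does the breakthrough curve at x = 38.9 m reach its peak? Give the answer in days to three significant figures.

For the 1D instantaneous-source solution, setting ∂C/∂t = 0 at fixed x gives v²t² + 2Dt − x² = 0, so t = (√(D² + v²x²) − D)/v².
√(D² + v²x²) = √(0.134² + 0.207² × 38.9²) = 8.053; v² = 0.042849.
t = (8.053 − 0.134)/0.042849 = 185 days (vs. the pure-advection estimate x/v = 188 d).

185 days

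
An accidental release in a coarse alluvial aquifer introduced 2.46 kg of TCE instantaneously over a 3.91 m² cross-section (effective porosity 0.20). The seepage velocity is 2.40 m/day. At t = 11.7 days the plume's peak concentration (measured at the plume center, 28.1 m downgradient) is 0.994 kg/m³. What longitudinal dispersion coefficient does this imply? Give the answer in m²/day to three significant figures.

0.0681 m²/day

At the plume center C_max = M/(n_e·A·√(4πDt)), so D = M²/(4πt·(n_e·A·C_max)²).
n_e·A·C_max = 0.20 × 3.91 × 0.994 = 0.7773 kg/m.
D = 2.46²/(4π × 11.7 × 0.7773²) = 0.0681 m²/day.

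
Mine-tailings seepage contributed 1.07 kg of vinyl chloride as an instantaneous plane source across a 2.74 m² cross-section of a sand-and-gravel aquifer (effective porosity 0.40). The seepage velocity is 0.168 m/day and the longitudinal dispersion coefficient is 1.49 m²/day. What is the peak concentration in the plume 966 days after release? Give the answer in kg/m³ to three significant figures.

0.00726 kg/m³

The peak of an instantaneous 1D plume sits at x = vt; there the Gaussian factor is 1 and C_max = M/(n_e·A·√(4πDt)), where n_e·A is the pore area the mass is dissolved in.
√(4πDt) = √(4π × 1.49 × 966) = 134.5 m, so C_max = 1.07/(0.40 × 2.74 × 134.5) = 0.00726 kg/m³.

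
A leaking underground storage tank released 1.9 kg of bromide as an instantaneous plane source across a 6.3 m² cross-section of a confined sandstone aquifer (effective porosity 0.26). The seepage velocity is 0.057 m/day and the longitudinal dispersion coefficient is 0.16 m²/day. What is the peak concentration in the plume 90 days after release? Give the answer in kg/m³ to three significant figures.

The peak of an instantaneous 1D plume sits at x = vt; there the Gaussian factor is 1 and C_max = M/(n_e·A·√(4πDt)), where n_e·A is the pore area the mass is dissolved in.
√(4πDt) = √(4π × 0.16 × 90) = 13.45 m, so C_max = 1.9/(0.26 × 6.3 × 13.45) = 0.0862 kg/m³.

0.0862 kg/m³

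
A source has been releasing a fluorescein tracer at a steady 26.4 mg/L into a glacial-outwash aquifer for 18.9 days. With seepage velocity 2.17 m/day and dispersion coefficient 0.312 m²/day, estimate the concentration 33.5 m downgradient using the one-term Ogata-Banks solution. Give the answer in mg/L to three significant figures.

26.0 mg/L

For a continuous step input, C/C₀ ≈ ½·erfc((x−vt)/(2√(Dt))).
vt = 2.17 × 18.9 = 41.013 m and 2√(Dt) = 2√(0.312 × 18.9) = 4.857 m.
Argument (x−vt)/(2√(Dt)) = (33.5 − 41.013)/4.857 = -1.547; ½·erfc(-1.547) = 0.9857.
C = 26.4 × 0.9857 = 26.0 mg/L.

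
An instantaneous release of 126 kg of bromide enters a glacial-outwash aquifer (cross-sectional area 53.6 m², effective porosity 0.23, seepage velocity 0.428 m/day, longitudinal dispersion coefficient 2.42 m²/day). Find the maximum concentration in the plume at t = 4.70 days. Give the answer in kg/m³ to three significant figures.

The peak of an instantaneous 1D plume sits at x = vt; there the Gaussian factor is 1 and C_max = M/(n_e·A·√(4πDt)), where n_e·A is the pore area the mass is dissolved in.
√(4πDt) = √(4π × 2.42 × 4.70) = 11.96 m, so C_max = 126/(0.23 × 53.6 × 11.96) = 0.855 kg/m³.

0.855 kg/m³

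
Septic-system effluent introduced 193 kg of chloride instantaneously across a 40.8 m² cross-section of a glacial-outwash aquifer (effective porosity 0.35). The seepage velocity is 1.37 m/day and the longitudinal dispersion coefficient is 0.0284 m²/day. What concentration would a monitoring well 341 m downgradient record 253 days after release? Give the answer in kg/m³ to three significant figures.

0.476 kg/m³

For an instantaneous plane source, C(x,t) = M/(n_e·A·√(4πDt)) · exp(−(x−vt)²/(4Dt)), with n_e·A the pore (flow) area.
Plume center vt = 1.37 × 253 = 346.61 m, so the well at 341 m is 5.61 m upgradient of the peak.
√(4πDt) = 9.502 m, giving peak height M/(n_e·A·√(4πDt)) = 193/(0.35 × 40.8 × 9.502) = 1.422 kg/m³.
(x−vt)²/(4Dt) = (-5.61)²/(4 × 0.0284 × 253) = 1.095; exp(−1.095) = 0.3345.
C = 1.422 × 0.3345 = 0.476 kg/m³.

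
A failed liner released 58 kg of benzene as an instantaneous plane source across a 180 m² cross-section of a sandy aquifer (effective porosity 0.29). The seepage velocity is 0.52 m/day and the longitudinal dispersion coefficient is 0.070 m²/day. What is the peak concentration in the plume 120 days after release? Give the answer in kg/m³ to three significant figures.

0.108 kg/m³

The peak of an instantaneous 1D plume sits at x = vt; there the Gaussian factor is 1 and C_max = M/(n_e·A·√(4πDt)), where n_e·A is the pore area the mass is dissolved in.
√(4πDt) = √(4π × 0.070 × 120) = 10.27 m, so C_max = 58/(0.29 × 180 × 10.27) = 0.108 kg/m³.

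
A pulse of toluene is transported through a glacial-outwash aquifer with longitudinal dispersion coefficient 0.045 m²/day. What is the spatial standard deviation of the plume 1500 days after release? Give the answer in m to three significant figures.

11.6 m

Dispersive spreading gives a Gaussian with σ² = 2Dt; advection only shifts the center.
σ = √(2 × 0.045 × 1500) = 11.6 m.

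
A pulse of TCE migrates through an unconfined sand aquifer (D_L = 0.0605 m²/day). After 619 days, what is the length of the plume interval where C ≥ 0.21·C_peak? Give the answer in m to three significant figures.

The plume is Gaussian with σ = √(2Dt) = √(2 × 0.0605 × 619) = 8.654 m.
C/C_peak = exp(−Δx²/(2σ²)) = 0.21 ⇒ Δx = σ·√(−2 ln 0.21) = 8.654 × 1.767 = 15.29 m.
Width = 2Δx = 30.6 m.

30.6 m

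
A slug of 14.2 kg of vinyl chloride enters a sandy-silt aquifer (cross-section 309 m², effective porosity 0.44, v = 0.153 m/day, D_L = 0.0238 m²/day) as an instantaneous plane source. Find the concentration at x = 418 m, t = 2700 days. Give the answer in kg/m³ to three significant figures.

0.00335 kg/m³

For an instantaneous plane source, C(x,t) = M/(n_e·A·√(4πDt)) · exp(−(x−vt)²/(4Dt)), with n_e·A the pore (flow) area.
Plume center vt = 0.153 × 2700 = 413.1 m, so the well at 418 m is 4.9 m downgradient of the peak.
√(4πDt) = 28.42 m, giving peak height M/(n_e·A·√(4πDt)) = 14.2/(0.44 × 309 × 28.42) = 0.003675 kg/m³.
(x−vt)²/(4Dt) = (4.9)²/(4 × 0.0238 × 2700) = 0.09341; exp(−0.09341) = 0.9108.
C = 0.003675 × 0.9108 = 0.00335 kg/m³.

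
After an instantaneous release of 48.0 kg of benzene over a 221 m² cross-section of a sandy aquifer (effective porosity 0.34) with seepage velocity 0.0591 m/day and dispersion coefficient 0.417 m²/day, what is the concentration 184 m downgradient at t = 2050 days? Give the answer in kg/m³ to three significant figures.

0.00194 kg/m³

For an instantaneous plane source, C(x,t) = M/(n_e·A·√(4πDt)) · exp(−(x−vt)²/(4Dt)), with n_e·A the pore (flow) area.
Plume center vt = 0.0591 × 2050 = 121.155 m, so the well at 184 m is 62.845 m downgradient of the peak.
√(4πDt) = 103.6 m, giving peak height M/(n_e·A·√(4πDt)) = 48.0/(0.34 × 221 × 103.6) = 0.006166 kg/m³.
(x−vt)²/(4Dt) = (62.845)²/(4 × 0.417 × 2050) = 1.155; exp(−1.155) = 0.3151.
C = 0.006166 × 0.3151 = 0.00194 kg/m³.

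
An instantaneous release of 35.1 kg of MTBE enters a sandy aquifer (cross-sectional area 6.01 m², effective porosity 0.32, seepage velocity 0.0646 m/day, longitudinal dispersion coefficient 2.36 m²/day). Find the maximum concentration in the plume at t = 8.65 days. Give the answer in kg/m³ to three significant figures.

The peak of an instantaneous 1D plume sits at x = vt; there the Gaussian factor is 1 and C_max = M/(n_e·A·√(4πDt)), where n_e·A is the pore area the mass is dissolved in.
√(4πDt) = √(4π × 2.36 × 8.65) = 16.02 m, so C_max = 35.1/(0.32 × 6.01 × 16.02) = 1.14 kg/m³.

1.14 kg/m³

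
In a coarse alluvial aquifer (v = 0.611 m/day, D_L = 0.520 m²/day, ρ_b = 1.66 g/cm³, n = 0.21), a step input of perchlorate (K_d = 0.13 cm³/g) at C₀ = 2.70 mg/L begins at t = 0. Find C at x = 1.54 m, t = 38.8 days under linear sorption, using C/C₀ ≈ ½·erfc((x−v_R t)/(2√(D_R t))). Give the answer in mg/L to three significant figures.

Retardation factor R = 1 + ρ_b·K_d/n = 1 + 1.66 × 0.13/0.21 = 2.028.
Sorption retards both mechanisms: v_R = v/R = 0.3013 m/day, D_R = D/R = 0.2564 m²/day.
v_R·t = 0.3013 × 38.8 = 11.69044 m; 2√(D_R t) = 6.308 m; argument = (1.54 − 11.69044)/6.308 = -1.609.
C = C₀ × ½·erfc(-1.609) = 2.70 × 0.9886 = 2.67 mg/L.

2.67 mg/L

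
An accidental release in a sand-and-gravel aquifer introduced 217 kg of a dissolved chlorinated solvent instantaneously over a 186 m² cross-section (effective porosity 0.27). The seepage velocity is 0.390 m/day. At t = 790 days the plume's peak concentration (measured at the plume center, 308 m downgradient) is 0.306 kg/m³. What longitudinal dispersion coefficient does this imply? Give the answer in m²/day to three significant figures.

0.0201 m²/day

At the plume center C_max = M/(n_e·A·√(4πDt)), so D = M²/(4πt·(n_e·A·C_max)²).
n_e·A·C_max = 0.27 × 186 × 0.306 = 15.37 kg/m.
D = 217²/(4π × 790 × 15.37²) = 0.0201 m²/day.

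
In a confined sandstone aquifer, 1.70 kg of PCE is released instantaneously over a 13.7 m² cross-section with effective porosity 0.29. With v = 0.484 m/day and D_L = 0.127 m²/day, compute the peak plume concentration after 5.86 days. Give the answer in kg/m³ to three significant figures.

The peak of an instantaneous 1D plume sits at x = vt; there the Gaussian factor is 1 and C_max = M/(n_e·A·√(4πDt)), where n_e·A is the pore area the mass is dissolved in.
√(4πDt) = √(4π × 0.127 × 5.86) = 3.058 m, so C_max = 1.70/(0.29 × 13.7 × 3.058) = 0.140 kg/m³.

0.140 kg/m³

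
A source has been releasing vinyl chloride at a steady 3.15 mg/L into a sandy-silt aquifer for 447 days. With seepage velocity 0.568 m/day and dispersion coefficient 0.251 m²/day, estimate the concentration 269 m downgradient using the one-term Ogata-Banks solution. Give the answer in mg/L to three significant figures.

0.493 mg/L

For a continuous step input, C/C₀ ≈ ½·erfc((x−vt)/(2√(Dt))).
vt = 0.568 × 447 = 253.896 m and 2√(Dt) = 2√(0.251 × 447) = 21.18 m.
Argument (x−vt)/(2√(Dt)) = (269 − 253.896)/21.18 = 0.7131; ½·erfc(0.7131) = 0.1566.
C = 3.15 × 0.1566 = 0.493 mg/L.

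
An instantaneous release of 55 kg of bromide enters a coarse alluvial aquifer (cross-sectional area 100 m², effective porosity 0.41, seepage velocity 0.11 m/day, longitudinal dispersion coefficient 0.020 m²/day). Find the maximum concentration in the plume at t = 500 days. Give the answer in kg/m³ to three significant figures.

0.120 kg/m³

The peak of an instantaneous 1D plume sits at x = vt; there the Gaussian factor is 1 and C_max = M/(n_e·A·√(4πDt)), where n_e·A is the pore area the mass is dissolved in.
√(4πDt) = √(4π × 0.020 × 500) = 11.21 m, so C_max = 55/(0.41 × 100 × 11.21) = 0.120 kg/m³.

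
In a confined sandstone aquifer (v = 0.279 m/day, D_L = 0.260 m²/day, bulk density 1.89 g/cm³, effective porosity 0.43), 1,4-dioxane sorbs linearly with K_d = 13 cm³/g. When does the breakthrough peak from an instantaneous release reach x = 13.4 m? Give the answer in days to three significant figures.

Retardation factor R = 1 + ρ_b·K_d/n = 1 + 1.89 × 13/0.43 = 58.14.
Sorption retards both mechanisms: v_R = v/R = 0.004799 m/day, D_R = D/R = 0.004472 m²/day.
Peak time from v_R²t² + 2D_R t − x² = 0: t = (√(D_R² + v_R²x²) − D_R)/v_R².
√(D_R² + v_R²x²) = √(0.004472² + 0.004799² × 13.4²) = 0.06446; v_R² = 2.303e-05.
t = (0.06446 − 0.004472)/2.303e-05 = 2600 days.

2600 days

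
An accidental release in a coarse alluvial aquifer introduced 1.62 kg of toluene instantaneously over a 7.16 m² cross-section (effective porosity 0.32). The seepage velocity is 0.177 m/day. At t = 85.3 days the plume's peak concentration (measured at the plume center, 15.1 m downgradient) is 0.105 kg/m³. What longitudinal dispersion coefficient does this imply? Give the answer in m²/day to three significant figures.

0.0423 m²/day

At the plume center C_max = M/(n_e·A·√(4πDt)), so D = M²/(4πt·(n_e·A·C_max)²).
n_e·A·C_max = 0.32 × 7.16 × 0.105 = 0.2406 kg/m.
D = 1.62²/(4π × 85.3 × 0.2406²) = 0.0423 m²/day.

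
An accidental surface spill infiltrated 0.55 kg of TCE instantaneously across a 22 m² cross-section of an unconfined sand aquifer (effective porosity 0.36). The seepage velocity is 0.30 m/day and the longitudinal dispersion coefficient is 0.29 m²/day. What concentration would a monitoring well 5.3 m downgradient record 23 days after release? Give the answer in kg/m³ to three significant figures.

0.00689 kg/m³

For an instantaneous plane source, C(x,t) = M/(n_e·A·√(4πDt)) · exp(−(x−vt)²/(4Dt)), with n_e·A the pore (flow) area.
Plume center vt = 0.30 × 23 = 6.9 m, so the well at 5.3 m is 1.6 m upgradient of the peak.
√(4πDt) = 9.155 m, giving peak height M/(n_e·A·√(4πDt)) = 0.55/(0.36 × 22 × 9.155) = 0.007585 kg/m³.
(x−vt)²/(4Dt) = (-1.6)²/(4 × 0.29 × 23) = 0.09595; exp(−0.09595) = 0.9085.
C = 0.007585 × 0.9085 = 0.00689 kg/m³.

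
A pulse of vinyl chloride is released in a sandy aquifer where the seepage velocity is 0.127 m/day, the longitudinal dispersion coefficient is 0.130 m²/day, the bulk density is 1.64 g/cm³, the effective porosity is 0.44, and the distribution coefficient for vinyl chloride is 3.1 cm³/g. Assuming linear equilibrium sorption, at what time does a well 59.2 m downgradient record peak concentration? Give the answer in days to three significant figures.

Retardation factor R = 1 + ρ_b·K_d/n = 1 + 1.64 × 3.1/0.44 = 12.55.
Sorption retards both mechanisms: v_R = v/R = 0.01012 m/day, D_R = D/R = 0.01036 m²/day.
Peak time from v_R²t² + 2D_R t − x² = 0: t = (√(D_R² + v_R²x²) − D_R)/v_R².
√(D_R² + v_R²x²) = √(0.01036² + 0.01012² × 59.2²) = 0.5992; v_R² = 0.0001024.
t = (0.5992 − 0.01036)/0.0001024 = 5750 days.

5750 days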